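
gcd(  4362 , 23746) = 2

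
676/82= 8 + 10/41 = 8.24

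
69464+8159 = 77623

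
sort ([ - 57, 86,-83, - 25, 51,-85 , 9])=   [ - 85, - 83, - 57,-25,9, 51, 86]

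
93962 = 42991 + 50971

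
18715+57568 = 76283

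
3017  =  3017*1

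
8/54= 4/27  =  0.15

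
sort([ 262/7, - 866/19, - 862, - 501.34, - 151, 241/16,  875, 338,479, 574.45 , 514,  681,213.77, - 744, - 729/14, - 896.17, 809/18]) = [ - 896.17, - 862,-744,  -  501.34, - 151, - 729/14, - 866/19,241/16, 262/7,809/18, 213.77,338,479,514,574.45,681,875 ] 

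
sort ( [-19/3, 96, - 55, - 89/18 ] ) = [-55, - 19/3,  -  89/18, 96] 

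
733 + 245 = 978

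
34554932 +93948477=128503409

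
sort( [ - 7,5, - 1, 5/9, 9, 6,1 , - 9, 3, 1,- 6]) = [ - 9,- 7,  -  6, - 1, 5/9,1,1,3, 5 , 6,9]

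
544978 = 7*77854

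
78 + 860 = 938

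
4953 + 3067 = 8020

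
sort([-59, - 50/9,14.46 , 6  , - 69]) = [ - 69, - 59, - 50/9, 6,  14.46]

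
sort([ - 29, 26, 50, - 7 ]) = [ - 29, - 7,26,50 ] 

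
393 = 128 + 265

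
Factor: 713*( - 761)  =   - 23^1*31^1*761^1 = - 542593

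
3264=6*544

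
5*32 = 160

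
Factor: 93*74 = 6882 = 2^1*3^1 * 31^1*37^1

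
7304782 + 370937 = 7675719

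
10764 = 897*12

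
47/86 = 47/86 = 0.55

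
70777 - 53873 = 16904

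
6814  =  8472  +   - 1658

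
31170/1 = 31170 = 31170.00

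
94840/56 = 1693 + 4/7   =  1693.57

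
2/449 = 2/449= 0.00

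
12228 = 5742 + 6486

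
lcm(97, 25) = 2425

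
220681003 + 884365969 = 1105046972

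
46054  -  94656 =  - 48602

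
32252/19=1697 + 9/19= 1697.47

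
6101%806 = 459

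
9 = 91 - 82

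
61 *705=43005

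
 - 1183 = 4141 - 5324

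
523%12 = 7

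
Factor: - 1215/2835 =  -3^1*7^ ( - 1 )  =  - 3/7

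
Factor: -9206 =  - 2^1*4603^1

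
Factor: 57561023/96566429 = 13^1*997^ ( - 1)*96857^( - 1)*4427771^1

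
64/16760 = 8/2095=0.00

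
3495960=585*5976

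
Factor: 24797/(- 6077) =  - 59^( - 1)*103^(-1)*137^1 * 181^1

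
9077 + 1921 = 10998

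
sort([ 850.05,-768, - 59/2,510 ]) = [  -  768,- 59/2,510, 850.05] 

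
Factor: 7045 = 5^1*1409^1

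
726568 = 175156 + 551412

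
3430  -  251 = 3179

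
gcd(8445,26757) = 3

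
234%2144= 234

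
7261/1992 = 7261/1992 = 3.65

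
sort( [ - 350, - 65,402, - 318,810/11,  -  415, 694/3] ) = [-415, - 350,-318,-65,810/11, 694/3, 402 ]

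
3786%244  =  126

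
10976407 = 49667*221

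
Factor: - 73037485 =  - 5^1*14607497^1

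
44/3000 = 11/750 = 0.01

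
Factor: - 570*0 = 0= 0^1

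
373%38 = 31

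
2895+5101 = 7996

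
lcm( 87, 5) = 435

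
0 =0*478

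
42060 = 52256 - 10196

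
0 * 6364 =0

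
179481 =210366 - 30885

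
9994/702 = 14+83/351 = 14.24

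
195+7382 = 7577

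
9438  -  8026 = 1412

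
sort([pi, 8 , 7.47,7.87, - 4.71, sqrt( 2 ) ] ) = [ - 4.71,sqrt( 2),pi, 7.47,7.87 , 8]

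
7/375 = 7/375 = 0.02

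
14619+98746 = 113365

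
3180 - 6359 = - 3179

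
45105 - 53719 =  - 8614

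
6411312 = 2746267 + 3665045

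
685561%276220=133121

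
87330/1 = 87330 =87330.00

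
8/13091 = 8/13091 = 0.00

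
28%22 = 6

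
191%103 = 88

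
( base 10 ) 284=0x11C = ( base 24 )bk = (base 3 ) 101112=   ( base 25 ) B9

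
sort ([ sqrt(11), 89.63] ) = [ sqrt(11), 89.63]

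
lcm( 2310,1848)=9240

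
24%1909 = 24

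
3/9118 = 3/9118 = 0.00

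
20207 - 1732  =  18475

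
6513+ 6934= 13447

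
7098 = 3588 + 3510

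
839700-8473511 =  - 7633811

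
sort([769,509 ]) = [ 509, 769]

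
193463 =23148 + 170315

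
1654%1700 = 1654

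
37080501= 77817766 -40737265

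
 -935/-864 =1 + 71/864 =1.08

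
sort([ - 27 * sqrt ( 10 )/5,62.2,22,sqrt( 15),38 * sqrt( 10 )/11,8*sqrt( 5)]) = [ - 27*sqrt( 10 )/5,sqrt( 15 ),38*sqrt( 10)/11, 8*sqrt( 5), 22, 62.2 ]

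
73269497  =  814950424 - 741680927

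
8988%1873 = 1496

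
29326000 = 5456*5375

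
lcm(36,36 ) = 36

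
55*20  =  1100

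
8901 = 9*989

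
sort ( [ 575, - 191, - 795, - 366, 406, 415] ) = [ - 795,- 366, - 191,406, 415, 575]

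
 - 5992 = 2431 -8423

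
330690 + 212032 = 542722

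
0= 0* 832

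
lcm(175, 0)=0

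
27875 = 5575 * 5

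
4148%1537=1074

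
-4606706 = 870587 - 5477293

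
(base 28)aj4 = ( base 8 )20270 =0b10000010111000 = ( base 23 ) fj4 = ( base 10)8376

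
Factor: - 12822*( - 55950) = 2^2*3^2*5^2 * 373^1 * 2137^1 = 717390900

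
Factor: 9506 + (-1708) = 2^1*7^1 * 557^1 = 7798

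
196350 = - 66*( - 2975 ) 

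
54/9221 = 54/9221= 0.01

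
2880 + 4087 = 6967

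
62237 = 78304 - 16067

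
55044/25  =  55044/25= 2201.76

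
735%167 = 67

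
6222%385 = 62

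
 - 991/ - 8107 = 991/8107 = 0.12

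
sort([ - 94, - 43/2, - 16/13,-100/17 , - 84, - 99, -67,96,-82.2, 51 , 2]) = [ - 99, - 94 , - 84, - 82.2, - 67, - 43/2, - 100/17 ,-16/13,  2, 51, 96 ] 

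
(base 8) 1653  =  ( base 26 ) 1A3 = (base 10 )939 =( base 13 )573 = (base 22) 1KF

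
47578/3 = 15859+ 1/3 = 15859.33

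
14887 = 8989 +5898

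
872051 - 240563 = 631488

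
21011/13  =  21011/13=1616.23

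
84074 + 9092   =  93166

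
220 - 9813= - 9593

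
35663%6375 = 3788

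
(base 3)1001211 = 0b1100001010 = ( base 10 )778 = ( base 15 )36d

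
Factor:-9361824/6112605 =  - 2^5 * 5^( - 1)*17^(-1) * 113^1*863^1 * 23971^( - 1 )=- 3120608/2037535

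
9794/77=9794/77 = 127.19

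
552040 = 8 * 69005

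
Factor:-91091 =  - 7^2*11^1*13^2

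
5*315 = 1575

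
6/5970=1/995=0.00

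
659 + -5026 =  - 4367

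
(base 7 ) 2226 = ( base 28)10K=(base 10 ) 804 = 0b1100100100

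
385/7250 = 77/1450 = 0.05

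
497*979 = 486563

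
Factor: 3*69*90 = 2^1*3^4*5^1*23^1 = 18630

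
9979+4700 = 14679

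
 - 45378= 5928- 51306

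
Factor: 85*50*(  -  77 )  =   - 2^1*5^3*7^1*11^1*17^1 = - 327250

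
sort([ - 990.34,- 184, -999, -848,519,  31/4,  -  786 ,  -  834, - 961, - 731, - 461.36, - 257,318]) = [ - 999, - 990.34 ,  -  961, -848, - 834, - 786, - 731,-461.36, - 257 , - 184,  31/4,318, 519] 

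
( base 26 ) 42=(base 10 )106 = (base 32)3A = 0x6a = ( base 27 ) 3p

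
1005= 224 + 781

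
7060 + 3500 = 10560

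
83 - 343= - 260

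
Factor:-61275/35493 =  - 20425/11831 = - 5^2*19^1 * 43^1*11831^ ( - 1 ) 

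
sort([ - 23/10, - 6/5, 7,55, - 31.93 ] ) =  [ - 31.93, - 23/10, - 6/5,  7,55 ]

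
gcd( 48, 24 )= 24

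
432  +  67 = 499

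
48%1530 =48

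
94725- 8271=86454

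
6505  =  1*6505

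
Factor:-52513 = - 17^1*3089^1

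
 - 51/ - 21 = 2+3/7 =2.43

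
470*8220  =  3863400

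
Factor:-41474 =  - 2^1 * 89^1 * 233^1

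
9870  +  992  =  10862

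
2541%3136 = 2541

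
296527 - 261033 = 35494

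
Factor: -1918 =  -2^1*7^1*137^1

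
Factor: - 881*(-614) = 540934=2^1 * 307^1*881^1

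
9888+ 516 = 10404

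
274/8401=274/8401 = 0.03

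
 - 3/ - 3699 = 1/1233 = 0.00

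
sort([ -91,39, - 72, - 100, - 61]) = [  -  100, - 91, - 72,-61,  39]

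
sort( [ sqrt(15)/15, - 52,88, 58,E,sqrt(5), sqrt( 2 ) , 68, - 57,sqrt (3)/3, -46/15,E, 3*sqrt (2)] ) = [ - 57, - 52, - 46/15,sqrt( 15)/15, sqrt(3)/3,sqrt( 2 ),sqrt( 5 ), E , E,3*sqrt( 2 ) , 58,68,88] 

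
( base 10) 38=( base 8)46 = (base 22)1g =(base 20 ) 1i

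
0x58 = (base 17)53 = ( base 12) 74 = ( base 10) 88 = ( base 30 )2S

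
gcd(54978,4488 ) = 1122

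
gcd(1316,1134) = 14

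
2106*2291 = 4824846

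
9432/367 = 9432/367 = 25.70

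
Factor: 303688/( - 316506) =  - 2^2  *  3^(  -  1 )*7^1 * 11^1*107^( - 1) = - 308/321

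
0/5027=0=0.00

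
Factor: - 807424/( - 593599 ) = 2^9*19^1* 59^( - 1 )*83^1*10061^ ( -1)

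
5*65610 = 328050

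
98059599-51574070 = 46485529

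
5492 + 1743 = 7235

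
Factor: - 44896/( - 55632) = 46/57=2^1*3^( - 1)*19^( -1)*23^1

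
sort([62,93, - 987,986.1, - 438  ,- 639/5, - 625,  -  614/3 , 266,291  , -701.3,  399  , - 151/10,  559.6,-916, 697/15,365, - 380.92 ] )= [ - 987, - 916, - 701.3,- 625, - 438, - 380.92, - 614/3,-639/5,-151/10, 697/15,62, 93,266,291,365,399,559.6, 986.1 ] 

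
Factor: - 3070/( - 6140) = 1/2 = 2^(-1)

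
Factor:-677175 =-3^1*5^2 * 9029^1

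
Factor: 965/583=5^1*11^( - 1)*53^ ( - 1 ) * 193^1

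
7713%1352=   953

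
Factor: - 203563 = -203563^1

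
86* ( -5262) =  - 452532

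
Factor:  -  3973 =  -29^1*137^1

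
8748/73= 119 + 61/73 = 119.84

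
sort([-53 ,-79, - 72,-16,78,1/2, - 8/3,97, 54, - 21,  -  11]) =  [  -  79,-72, - 53, - 21, - 16, - 11, - 8/3,1/2 , 54, 78,97] 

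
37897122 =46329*818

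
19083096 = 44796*426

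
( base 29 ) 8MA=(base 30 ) 85q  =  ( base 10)7376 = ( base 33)6PH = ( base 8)16320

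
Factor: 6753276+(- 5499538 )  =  2^1*421^1*1489^1 =1253738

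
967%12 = 7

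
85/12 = 7 + 1/12= 7.08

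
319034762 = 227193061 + 91841701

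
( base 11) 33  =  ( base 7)51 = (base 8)44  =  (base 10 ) 36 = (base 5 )121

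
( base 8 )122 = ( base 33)2G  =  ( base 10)82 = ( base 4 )1102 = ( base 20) 42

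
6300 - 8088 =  - 1788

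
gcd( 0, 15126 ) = 15126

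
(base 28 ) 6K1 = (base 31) 5EQ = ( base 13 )2520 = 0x1491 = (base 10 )5265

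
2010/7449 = 670/2483 = 0.27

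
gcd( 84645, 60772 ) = 1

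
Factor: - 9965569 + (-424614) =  - 10390183 = -463^1  *22441^1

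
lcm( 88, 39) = 3432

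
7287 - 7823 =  - 536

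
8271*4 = 33084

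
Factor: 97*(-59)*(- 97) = 555131 =59^1*97^2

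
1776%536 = 168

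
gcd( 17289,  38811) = 51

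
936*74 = 69264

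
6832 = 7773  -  941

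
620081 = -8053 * ( - 77 ) 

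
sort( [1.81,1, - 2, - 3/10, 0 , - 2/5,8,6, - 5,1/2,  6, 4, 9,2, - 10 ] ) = [ - 10, - 5, - 2, - 2/5, - 3/10, 0,1/2, 1,1.81,2,4, 6  ,  6,  8, 9]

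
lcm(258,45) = 3870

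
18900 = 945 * 20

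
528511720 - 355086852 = 173424868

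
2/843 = 2/843 = 0.00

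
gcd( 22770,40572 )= 414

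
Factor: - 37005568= - 2^8*31^1*4663^1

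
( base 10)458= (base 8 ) 712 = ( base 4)13022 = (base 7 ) 1223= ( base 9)558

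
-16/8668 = - 4/2167 = -0.00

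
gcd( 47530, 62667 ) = 1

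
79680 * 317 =25258560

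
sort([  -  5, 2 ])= [ - 5, 2]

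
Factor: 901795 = 5^1*41^1*53^1 * 83^1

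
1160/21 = 1160/21 = 55.24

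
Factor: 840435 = 3^1*5^1*43^1*1303^1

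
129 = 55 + 74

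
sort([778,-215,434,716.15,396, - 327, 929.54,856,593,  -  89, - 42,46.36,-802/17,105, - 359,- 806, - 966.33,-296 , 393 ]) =[ - 966.33 , - 806,  -  359, - 327, - 296, - 215, - 89, - 802/17, -42, 46.36 , 105,393,  396, 434,593, 716.15, 778,  856,929.54 ] 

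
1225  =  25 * 49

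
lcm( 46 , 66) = 1518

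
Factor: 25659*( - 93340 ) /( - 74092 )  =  3^2 * 5^1*13^1 * 359^1*2851^1*18523^( - 1)  =  598752765/18523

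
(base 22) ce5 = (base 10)6121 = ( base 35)4yv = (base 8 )13751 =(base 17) 1431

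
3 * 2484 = 7452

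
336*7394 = 2484384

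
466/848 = 233/424 = 0.55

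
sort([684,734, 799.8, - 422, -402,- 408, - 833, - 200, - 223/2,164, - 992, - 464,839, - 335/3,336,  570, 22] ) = [-992, - 833,-464 , - 422, - 408, - 402,-200, - 335/3, - 223/2,22, 164,  336 , 570,684,734,799.8,839 ]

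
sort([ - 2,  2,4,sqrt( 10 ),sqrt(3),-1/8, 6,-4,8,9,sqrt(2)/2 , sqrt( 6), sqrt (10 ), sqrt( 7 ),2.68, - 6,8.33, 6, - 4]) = [ - 6,-4, - 4, - 2,- 1/8,sqrt(2 )/2,sqrt (3 ),2, sqrt(6), sqrt (7 ), 2.68, sqrt(10),sqrt(10),4,6,6,8,8.33, 9 ]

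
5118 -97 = 5021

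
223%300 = 223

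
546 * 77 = 42042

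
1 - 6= - 5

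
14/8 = 7/4=1.75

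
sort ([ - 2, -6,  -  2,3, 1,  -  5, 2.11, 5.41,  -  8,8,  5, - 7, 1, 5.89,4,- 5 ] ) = [  -  8, - 7,- 6, - 5, - 5,-2 , - 2, 1,  1,2.11, 3, 4,  5,5.41,5.89, 8] 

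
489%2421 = 489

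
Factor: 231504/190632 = 742/611 = 2^1*7^1*13^( - 1)*47^( - 1 )*53^1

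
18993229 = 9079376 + 9913853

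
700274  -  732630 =  -  32356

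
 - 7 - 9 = -16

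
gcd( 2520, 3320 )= 40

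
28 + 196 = 224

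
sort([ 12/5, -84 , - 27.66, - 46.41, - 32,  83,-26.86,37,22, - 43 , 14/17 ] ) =[ - 84 , - 46.41, - 43, - 32, - 27.66, - 26.86, 14/17,12/5, 22 , 37,83 ]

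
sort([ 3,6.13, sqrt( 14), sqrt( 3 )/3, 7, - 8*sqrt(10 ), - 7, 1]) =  [  -  8 * sqrt(10 ), - 7,sqrt(3 )/3,1,3, sqrt( 14),6.13,7]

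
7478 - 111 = 7367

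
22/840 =11/420 = 0.03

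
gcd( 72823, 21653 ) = 1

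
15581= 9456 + 6125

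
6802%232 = 74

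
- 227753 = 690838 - 918591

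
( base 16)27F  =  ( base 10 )639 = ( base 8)1177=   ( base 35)I9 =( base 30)L9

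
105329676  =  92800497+12529179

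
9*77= 693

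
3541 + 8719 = 12260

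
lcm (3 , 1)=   3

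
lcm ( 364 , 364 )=364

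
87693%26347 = 8652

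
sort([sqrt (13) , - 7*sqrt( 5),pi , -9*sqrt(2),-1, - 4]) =[ - 7*sqrt(5),-9*sqrt(2), - 4, - 1, pi,sqrt(13) ]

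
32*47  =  1504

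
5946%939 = 312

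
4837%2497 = 2340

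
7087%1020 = 967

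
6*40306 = 241836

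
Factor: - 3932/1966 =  - 2^1 = -2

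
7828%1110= 58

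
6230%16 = 6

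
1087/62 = 17  +  33/62 = 17.53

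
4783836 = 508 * 9417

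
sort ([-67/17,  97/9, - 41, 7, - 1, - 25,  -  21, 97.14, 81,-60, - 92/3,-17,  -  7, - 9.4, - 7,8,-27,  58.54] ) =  [ - 60, - 41, - 92/3, - 27, - 25,-21,-17,  -  9.4, - 7, - 7, - 67/17, - 1, 7, 8,97/9,  58.54,81 , 97.14 ] 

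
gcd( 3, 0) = 3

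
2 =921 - 919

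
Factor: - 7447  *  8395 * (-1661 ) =5^1 * 11^2*23^1 * 73^1*151^1* 677^1  =  103841675465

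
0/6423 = 0 = 0.00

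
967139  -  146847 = 820292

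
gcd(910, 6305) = 65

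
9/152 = 9/152 = 0.06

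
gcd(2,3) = 1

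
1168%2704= 1168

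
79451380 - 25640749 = 53810631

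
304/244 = 76/61 = 1.25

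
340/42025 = 68/8405 = 0.01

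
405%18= 9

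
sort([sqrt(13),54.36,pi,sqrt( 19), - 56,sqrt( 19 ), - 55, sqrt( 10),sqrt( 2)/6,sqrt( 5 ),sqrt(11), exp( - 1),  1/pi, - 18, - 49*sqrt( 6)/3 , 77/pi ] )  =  [- 56, - 55, - 49*sqrt( 6 )/3 ,-18, sqrt(2)/6 , 1/pi,exp( - 1), sqrt(5),pi,  sqrt( 10), sqrt( 11 ),sqrt( 13) , sqrt( 19),sqrt (19 ),77/pi,54.36 ]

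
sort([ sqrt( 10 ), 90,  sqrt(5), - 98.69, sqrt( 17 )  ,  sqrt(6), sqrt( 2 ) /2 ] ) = [  -  98.69,sqrt( 2 )/2, sqrt(5 ),  sqrt(6), sqrt( 10 ), sqrt(17 ),90]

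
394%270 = 124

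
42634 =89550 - 46916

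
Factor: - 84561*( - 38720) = 3274201920 = 2^6 * 3^1*5^1*11^2 * 71^1*397^1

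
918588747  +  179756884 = 1098345631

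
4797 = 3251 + 1546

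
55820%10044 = 5600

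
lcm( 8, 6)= 24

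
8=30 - 22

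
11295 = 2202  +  9093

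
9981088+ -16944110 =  - 6963022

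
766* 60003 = 45962298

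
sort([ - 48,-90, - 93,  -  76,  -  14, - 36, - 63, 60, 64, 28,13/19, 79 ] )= [- 93,-90 ,  -  76,-63, - 48, - 36,-14, 13/19,28, 60, 64, 79] 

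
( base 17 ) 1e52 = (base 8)21526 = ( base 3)110102001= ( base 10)9046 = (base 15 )2a31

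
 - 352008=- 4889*72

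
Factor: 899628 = 2^2*3^1*61^1*1229^1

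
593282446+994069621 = 1587352067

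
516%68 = 40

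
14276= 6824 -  - 7452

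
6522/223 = 29 + 55/223 = 29.25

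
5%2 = 1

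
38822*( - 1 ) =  - 38822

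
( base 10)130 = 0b10000010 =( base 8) 202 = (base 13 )A0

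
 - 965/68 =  - 965/68 =- 14.19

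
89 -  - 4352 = 4441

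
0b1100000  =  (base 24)40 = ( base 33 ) 2u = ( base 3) 10120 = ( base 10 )96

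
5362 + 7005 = 12367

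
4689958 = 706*6643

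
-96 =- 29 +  - 67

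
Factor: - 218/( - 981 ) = 2/9 = 2^1*3^( - 2)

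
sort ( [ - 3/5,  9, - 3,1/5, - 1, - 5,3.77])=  [ - 5,-3, - 1, - 3/5,1/5,3.77,9]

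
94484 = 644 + 93840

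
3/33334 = 3/33334 = 0.00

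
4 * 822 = 3288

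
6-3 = 3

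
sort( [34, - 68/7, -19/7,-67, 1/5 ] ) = [ - 67, - 68/7, - 19/7,1/5,34] 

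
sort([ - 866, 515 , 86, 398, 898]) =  [ - 866, 86, 398,  515,  898]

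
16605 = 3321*5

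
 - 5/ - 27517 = 5/27517 = 0.00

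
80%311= 80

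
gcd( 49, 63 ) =7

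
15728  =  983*16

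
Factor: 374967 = 3^2*61^1*683^1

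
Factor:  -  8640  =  -2^6*3^3*5^1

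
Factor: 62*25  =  1550 = 2^1*5^2*31^1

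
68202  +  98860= 167062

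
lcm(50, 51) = 2550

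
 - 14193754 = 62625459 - 76819213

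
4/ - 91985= -1 + 91981/91985= -0.00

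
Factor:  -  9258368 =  - 2^7*7^1*10333^1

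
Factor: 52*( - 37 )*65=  - 2^2*5^1*13^2*37^1=- 125060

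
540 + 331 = 871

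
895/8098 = 895/8098 = 0.11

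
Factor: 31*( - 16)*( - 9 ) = 2^4*3^2*31^1  =  4464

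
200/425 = 8/17= 0.47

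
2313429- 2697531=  - 384102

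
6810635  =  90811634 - 84000999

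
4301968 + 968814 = 5270782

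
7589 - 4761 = 2828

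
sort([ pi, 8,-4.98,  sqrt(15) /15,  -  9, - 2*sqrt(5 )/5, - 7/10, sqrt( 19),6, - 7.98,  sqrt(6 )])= [-9,-7.98, - 4.98,  -  2*sqrt ( 5) /5,-7/10, sqrt( 15)/15,  sqrt(6),pi,  sqrt( 19),  6,8] 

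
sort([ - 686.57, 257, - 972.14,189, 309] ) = [ - 972.14, - 686.57, 189, 257,309] 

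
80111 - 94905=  - 14794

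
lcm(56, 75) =4200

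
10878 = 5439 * 2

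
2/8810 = 1/4405 = 0.00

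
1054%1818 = 1054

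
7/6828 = 7/6828  =  0.00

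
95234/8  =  47617/4 = 11904.25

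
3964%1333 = 1298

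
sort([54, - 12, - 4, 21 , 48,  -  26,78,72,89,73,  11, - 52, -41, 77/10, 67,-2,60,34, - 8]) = [ - 52 ,-41, - 26,-12,-8, - 4,-2,77/10, 11,21,34,48,54, 60,67, 72,73, 78,89]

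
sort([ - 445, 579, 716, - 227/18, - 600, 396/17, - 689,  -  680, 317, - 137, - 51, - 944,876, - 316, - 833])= [ - 944, - 833 , -689, - 680 ,- 600, - 445, - 316, - 137 ,-51, - 227/18, 396/17 , 317,  579, 716, 876 ]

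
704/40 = 17 + 3/5 = 17.60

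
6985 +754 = 7739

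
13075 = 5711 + 7364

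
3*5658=16974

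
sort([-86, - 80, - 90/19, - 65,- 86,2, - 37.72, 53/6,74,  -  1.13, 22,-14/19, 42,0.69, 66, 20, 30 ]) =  [ - 86,- 86,-80, - 65 ,-37.72,  -  90/19,-1.13, - 14/19, 0.69, 2,53/6,20, 22, 30,42, 66,  74 ] 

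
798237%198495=4257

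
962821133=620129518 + 342691615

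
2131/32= 2131/32 = 66.59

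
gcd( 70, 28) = 14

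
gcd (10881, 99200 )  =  31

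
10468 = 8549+1919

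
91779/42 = 2185+3/14  =  2185.21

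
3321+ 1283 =4604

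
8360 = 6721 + 1639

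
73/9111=73/9111 = 0.01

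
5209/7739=5209/7739 = 0.67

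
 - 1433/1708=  -1433/1708 = -0.84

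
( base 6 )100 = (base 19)1H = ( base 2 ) 100100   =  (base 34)12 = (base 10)36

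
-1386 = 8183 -9569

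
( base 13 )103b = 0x8C7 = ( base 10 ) 2247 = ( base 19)645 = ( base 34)1w3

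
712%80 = 72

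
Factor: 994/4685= 2^1*5^ (-1)*7^1*71^1*937^( - 1) 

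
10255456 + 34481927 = 44737383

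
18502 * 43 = 795586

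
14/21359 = 14/21359 = 0.00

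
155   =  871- 716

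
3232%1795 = 1437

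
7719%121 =96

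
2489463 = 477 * 5219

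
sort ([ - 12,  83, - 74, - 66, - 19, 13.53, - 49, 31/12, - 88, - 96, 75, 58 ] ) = [ - 96,-88,- 74,  -  66, - 49, - 19, - 12, 31/12, 13.53, 58, 75, 83] 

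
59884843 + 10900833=70785676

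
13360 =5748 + 7612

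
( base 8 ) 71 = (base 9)63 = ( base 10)57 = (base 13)45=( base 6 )133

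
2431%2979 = 2431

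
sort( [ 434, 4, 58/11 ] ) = [ 4,  58/11, 434]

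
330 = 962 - 632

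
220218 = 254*867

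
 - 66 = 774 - 840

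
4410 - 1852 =2558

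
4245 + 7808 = 12053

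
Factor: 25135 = 5^1*  11^1* 457^1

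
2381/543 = 4 + 209/543 =4.38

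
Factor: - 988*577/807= -570076/807=-2^2*3^ ( - 1)*13^1 * 19^1*269^( - 1) * 577^1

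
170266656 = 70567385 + 99699271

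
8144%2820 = 2504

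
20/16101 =20/16101=0.00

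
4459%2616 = 1843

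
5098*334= 1702732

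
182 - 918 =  - 736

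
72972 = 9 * 8108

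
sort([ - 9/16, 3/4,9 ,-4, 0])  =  [ -4, - 9/16 , 0, 3/4, 9] 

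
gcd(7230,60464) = 2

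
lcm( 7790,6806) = 646570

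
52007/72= 52007/72 = 722.32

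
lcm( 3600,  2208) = 165600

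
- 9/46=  -9/46 = - 0.20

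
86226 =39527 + 46699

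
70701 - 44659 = 26042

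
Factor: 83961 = 3^2*19^1*491^1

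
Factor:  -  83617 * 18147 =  - 1517397699 = - 3^1*23^1*263^1*83617^1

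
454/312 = 227/156  =  1.46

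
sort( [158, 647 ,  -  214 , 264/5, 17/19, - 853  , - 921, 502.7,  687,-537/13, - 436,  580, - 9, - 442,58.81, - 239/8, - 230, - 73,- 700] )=[ - 921, - 853 ,-700, - 442 , -436, - 230,-214,- 73 ,- 537/13, - 239/8, - 9, 17/19, 264/5, 58.81, 158, 502.7,  580,  647,687]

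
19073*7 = 133511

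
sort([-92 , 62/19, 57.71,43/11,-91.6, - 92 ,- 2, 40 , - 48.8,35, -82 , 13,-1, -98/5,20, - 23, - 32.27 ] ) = [ - 92, - 92,- 91.6, - 82, - 48.8, - 32.27, - 23,-98/5, - 2, - 1,62/19,43/11,13,20,35,40,57.71]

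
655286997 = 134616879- - 520670118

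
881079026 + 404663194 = 1285742220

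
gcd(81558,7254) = 18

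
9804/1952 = 5 + 11/488 = 5.02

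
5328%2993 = 2335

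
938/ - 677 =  - 938/677 = - 1.39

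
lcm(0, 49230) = 0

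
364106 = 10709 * 34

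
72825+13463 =86288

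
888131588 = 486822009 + 401309579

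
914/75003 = 914/75003 = 0.01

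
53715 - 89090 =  - 35375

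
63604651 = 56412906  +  7191745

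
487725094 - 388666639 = 99058455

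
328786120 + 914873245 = 1243659365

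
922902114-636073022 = 286829092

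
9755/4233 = 9755/4233=2.30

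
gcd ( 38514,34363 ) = 7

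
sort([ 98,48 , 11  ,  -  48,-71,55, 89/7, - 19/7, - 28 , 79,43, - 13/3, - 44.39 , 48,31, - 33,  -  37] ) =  [ - 71, - 48, - 44.39, - 37,-33 , - 28, - 13/3, - 19/7 , 11, 89/7,31, 43, 48,  48, 55,79, 98] 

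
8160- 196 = 7964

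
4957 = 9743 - 4786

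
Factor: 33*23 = 759 =3^1*11^1 * 23^1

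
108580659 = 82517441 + 26063218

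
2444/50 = 1222/25  =  48.88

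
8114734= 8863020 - 748286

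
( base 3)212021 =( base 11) 521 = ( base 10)628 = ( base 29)LJ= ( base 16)274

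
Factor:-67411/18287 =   -  18287^( - 1)*67411^1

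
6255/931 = 6255/931=6.72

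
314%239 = 75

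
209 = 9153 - 8944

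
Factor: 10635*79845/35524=849151575/35524  =  2^( - 2)*3^2*5^2*83^( - 1)*107^( - 1 ) * 709^1*5323^1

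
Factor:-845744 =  - 2^4*52859^1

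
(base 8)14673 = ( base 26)9J9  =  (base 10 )6587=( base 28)8B7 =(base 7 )25130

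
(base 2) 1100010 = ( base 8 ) 142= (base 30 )38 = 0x62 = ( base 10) 98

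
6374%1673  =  1355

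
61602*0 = 0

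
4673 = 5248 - 575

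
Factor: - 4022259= -3^1*1340753^1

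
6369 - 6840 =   -  471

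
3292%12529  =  3292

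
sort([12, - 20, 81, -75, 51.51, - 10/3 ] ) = [ - 75 , - 20 ,  -  10/3,  12,51.51, 81] 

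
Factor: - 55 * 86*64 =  - 302720 = - 2^7 *5^1*11^1  *43^1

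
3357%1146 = 1065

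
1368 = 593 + 775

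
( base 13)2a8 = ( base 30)FQ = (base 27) HH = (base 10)476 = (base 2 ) 111011100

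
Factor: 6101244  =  2^2 * 3^5*6277^1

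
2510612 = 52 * 48281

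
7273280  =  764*9520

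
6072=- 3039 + 9111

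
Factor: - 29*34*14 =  - 13804 = -2^2*7^1*17^1*29^1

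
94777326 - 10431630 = 84345696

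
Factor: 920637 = 3^2*102293^1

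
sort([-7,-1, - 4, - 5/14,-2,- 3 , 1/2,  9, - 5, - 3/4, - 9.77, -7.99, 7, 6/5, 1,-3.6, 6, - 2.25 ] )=[-9.77, - 7.99, - 7, - 5, - 4, - 3.6, -3, - 2.25,-2, - 1,-3/4,-5/14, 1/2, 1, 6/5, 6, 7, 9 ] 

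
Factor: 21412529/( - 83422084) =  - 2^( - 2) * 19^( - 1)*37^2*15641^1*1097659^ (  -  1 )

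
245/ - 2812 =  - 245/2812 = - 0.09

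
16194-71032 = -54838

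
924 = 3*308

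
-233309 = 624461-857770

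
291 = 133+158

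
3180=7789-4609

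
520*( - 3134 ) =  - 1629680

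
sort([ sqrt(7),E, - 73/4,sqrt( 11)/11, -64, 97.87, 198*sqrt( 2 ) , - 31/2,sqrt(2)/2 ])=[ - 64, - 73/4  , - 31/2,sqrt( 11)/11,sqrt( 2) /2,  sqrt(7),E, 97.87,  198*sqrt( 2 )]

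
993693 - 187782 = 805911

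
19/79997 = 19/79997 = 0.00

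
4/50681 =4/50681 = 0.00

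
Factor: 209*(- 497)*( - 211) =7^1*11^1*19^1 * 71^1*211^1 = 21917203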